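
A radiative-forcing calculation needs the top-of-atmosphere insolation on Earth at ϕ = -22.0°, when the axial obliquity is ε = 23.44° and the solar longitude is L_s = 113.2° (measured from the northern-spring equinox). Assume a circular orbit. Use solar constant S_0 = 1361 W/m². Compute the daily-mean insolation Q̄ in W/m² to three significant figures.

Q̄ ≈ 285 W/m²

Solar declination: sin δ = sin ε · sin L_s = sin 23.44° × sin 113.2° = 0.36562, so δ = +21.446°.
cos h₀ = −tan(-22.0°) tan(+21.446°) = 0.1587, h₀ = 1.4114 rad.
Bracket: h₀ sin ϕ sin δ + cos ϕ cos δ sin h₀ = 1.4114×-0.37461×0.36562 + 0.92718×0.93076×0.98733 = -0.193312 + 0.852048 = 0.658736.
Q̄ = (S_0/π) × [bracket] = (1361/π) × 0.658736 = 285.4 W/m².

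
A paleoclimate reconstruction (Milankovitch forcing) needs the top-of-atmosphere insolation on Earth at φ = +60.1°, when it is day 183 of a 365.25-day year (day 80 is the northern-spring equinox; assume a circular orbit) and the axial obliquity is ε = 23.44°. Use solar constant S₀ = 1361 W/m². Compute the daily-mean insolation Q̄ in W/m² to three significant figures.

Solar longitude: λ_s = 360° × (183 − 80)/365.25 = 101.520°.
sin δ = sin 23.44° × sin 101.520° = 0.38978, so δ = +22.941°.
cos H₀ = −tan(+60.1°) tan(+22.941°) = -0.7361, H₀ = 2.3980 rad.
Bracket: H₀ sin φ sin δ + cos φ cos δ sin H₀ = 2.3980×0.86690×0.38978 + 0.49849×0.92091×0.67692 = 0.810285 + 0.310750 = 1.121035.
Q̄ = (S₀/π) × [bracket] = (1361/π) × 1.121035 = 485.7 W/m².

Q̄ ≈ 486 W/m²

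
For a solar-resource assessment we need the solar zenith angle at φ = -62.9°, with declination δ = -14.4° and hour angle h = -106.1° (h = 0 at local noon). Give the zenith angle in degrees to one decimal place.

θ_z = 84.3°

cos θ_z = sin φ sin δ + cos φ cos δ cos h = 0.221387 + -0.122360 = 0.099027.
θ_z = arccos(0.099027) = 84.3°.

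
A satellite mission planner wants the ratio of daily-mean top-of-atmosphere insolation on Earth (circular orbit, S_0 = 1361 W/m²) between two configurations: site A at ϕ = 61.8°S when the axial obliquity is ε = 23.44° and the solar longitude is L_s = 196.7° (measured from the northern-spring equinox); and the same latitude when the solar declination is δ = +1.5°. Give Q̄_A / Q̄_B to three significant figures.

— Configuration A (ϕ=-61.8°):
Solar declination: sin δ = sin ε · sin L_s = sin 23.44° × sin 196.7° = -0.11431, so δ = -6.564°.
cos h₀ = −tan(-61.8°) tan(-6.564°) = -0.2146, h₀ = 1.7871 rad.
Bracket: h₀ sin ϕ sin δ + cos ϕ cos δ sin h₀ = 1.7871×-0.88130×-0.11431 + 0.47255×0.99345×0.97670 = 0.180035 + 0.458517 = 0.638552.
Q̄ = (S_0/π) × [bracket] = (1361/π) × 0.638552 = 276.63 W/m².
— Configuration B (ϕ=-61.8°):
cos h₀ = −tan(-61.8°) tan(+1.500°) = 0.0488, h₀ = 1.5219 rad.
Bracket: h₀ sin ϕ sin δ + cos ϕ cos δ sin h₀ = 1.5219×-0.88130×0.02618 + 0.47255×0.99966×0.99881 = -0.035114 + 0.471827 = 0.436713.
Q̄ = (S_0/π) × [bracket] = (1361/π) × 0.436713 = 189.19 W/m².
Ratio Q̄_A / Q̄_B = 276.63 / 189.19 = 1.462.

Q̄_A / Q̄_B ≈ 1.46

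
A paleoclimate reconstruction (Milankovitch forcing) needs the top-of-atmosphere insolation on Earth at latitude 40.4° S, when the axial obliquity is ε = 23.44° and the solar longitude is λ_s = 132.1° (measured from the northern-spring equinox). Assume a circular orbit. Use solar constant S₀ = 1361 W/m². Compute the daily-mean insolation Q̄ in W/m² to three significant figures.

Solar declination: sin δ = sin ε · sin λ_s = sin 23.44° × sin 132.1° = 0.29515, so δ = +17.166°.
cos H₀ = −tan(-40.4°) tan(+17.166°) = 0.2629, H₀ = 1.3048 rad.
Bracket: H₀ sin φ sin δ + cos φ cos δ sin H₀ = 1.3048×-0.64812×0.29515 + 0.76154×0.95545×0.96482 = -0.249599 + 0.702016 = 0.452417.
Q̄ = (S₀/π) × [bracket] = (1361/π) × 0.452417 = 196.0 W/m².

Q̄ ≈ 196 W/m²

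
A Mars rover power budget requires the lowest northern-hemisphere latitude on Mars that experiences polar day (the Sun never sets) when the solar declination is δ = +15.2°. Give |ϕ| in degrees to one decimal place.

|ϕ| = 74.8°

Polar day requires cos h₀ = −tan ϕ tan δ ≤ −1, i.e. tan ϕ tan δ ≥ 1.
The boundary is |tan ϕ| · |tan δ| = 1, so |ϕ| = 90° − |δ| = 90° − 15.2° = 74.8° in the northern hemisphere.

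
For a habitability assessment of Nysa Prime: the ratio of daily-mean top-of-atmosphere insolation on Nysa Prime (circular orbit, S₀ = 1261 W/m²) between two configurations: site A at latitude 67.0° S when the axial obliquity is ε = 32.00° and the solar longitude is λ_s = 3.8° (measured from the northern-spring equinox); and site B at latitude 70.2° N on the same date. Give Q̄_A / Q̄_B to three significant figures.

Q̄_A / Q̄_B ≈ 0.870

— Configuration A (φ=-67.0°):
Solar declination: sin δ = sin ε · sin λ_s = sin 32.00° × sin 3.8° = 0.03512, so δ = +2.013°.
cos H₀ = −tan(-67.0°) tan(+2.013°) = 0.0828, H₀ = 1.4879 rad.
Bracket: H₀ sin φ sin δ + cos φ cos δ sin H₀ = 1.4879×-0.92050×0.03512 + 0.39073×0.99938×0.99657 = -0.048101 + 0.389148 = 0.341047.
Q̄ = (S₀/π) × [bracket] = (1261/π) × 0.341047 = 136.89 W/m².
— Configuration B (φ=+70.2°):
cos H₀ = −tan(+70.2°) tan(+2.013°) = -0.0976, H₀ = 1.6686 rad.
Bracket: H₀ sin φ sin δ + cos φ cos δ sin H₀ = 1.6686×0.94088×0.03512 + 0.33874×0.99938×0.99522 = 0.055137 + 0.336912 = 0.392049.
Q̄ = (S₀/π) × [bracket] = (1261/π) × 0.392049 = 157.36 W/m².
Ratio Q̄_A / Q̄_B = 136.89 / 157.36 = 0.8699.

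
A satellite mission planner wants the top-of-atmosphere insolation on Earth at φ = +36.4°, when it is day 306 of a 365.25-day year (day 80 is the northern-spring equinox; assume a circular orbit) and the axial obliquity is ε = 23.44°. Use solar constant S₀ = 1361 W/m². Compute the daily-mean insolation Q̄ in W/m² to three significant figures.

Solar longitude: λ_s = 360° × (306 − 80)/365.25 = 222.752°.
sin δ = sin 23.44° × sin 222.752° = -0.27003, so δ = -15.666°.
cos H₀ = −tan(+36.4°) tan(-15.666°) = 0.2068, H₀ = 1.3625 rad.
Bracket: H₀ sin φ sin δ + cos φ cos δ sin H₀ = 1.3625×0.59342×-0.27003 + 0.80489×0.96285×0.97839 = -0.218329 + 0.758241 = 0.539912.
Q̄ = (S₀/π) × [bracket] = (1361/π) × 0.539912 = 233.9 W/m².

Q̄ ≈ 234 W/m²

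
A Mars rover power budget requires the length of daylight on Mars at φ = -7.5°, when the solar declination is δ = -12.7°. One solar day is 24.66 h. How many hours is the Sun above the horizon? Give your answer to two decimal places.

cos H₀ = −tan φ · tan δ = −tan(-7.5°) × tan(-12.700°) = -0.0297, so H₀ = 1.6005 rad = 91.70°.
Daylight = 2H₀/(2π) × 24.66 h = (1.6005/π) × 24.66 = 12.56 h.

12.56 h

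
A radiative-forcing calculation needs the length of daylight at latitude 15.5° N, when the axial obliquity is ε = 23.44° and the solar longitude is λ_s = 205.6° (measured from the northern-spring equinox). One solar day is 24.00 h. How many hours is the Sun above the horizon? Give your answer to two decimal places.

Solar declination: sin δ = sin ε · sin λ_s = sin 23.44° × sin 205.6° = -0.17188, so δ = -9.897°.
cos H₀ = −tan φ · tan δ = −tan(+15.5°) × tan(-9.897°) = 0.0484, so H₀ = 1.5224 rad = 87.23°.
Daylight = 2H₀/(2π) × 24.00 h = (1.5224/π) × 24.00 = 11.63 h.

11.63 h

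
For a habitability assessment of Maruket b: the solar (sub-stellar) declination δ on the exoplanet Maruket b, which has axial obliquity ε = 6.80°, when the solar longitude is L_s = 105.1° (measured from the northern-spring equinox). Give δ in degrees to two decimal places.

sin δ = sin ε · sin L_s = sin 6.80° × sin 105.1° = 0.114316.
δ = arcsin(0.114316) = +6.56°.

δ = +6.56°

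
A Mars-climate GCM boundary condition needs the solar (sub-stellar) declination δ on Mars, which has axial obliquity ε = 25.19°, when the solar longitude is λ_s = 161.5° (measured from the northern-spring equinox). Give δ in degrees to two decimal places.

δ = +7.76°

sin δ = sin ε · sin λ_s = sin 25.19° × sin 161.5° = 0.135052.
δ = arcsin(0.135052) = +7.76°.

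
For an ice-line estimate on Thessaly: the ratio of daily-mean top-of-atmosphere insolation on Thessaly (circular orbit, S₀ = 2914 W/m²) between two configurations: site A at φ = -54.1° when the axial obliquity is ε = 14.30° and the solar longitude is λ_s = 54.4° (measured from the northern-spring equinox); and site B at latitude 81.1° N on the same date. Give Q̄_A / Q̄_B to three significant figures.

Q̄_A / Q̄_B ≈ 0.549

— Configuration A (φ=-54.1°):
Solar declination: sin δ = sin ε · sin λ_s = sin 14.30° × sin 54.4° = 0.20084, so δ = +11.586°.
cos H₀ = −tan(-54.1°) tan(+11.586°) = 0.2832, H₀ = 1.2837 rad.
Bracket: H₀ sin φ sin δ + cos φ cos δ sin H₀ = 1.2837×-0.81004×0.20084 + 0.58637×0.97963×0.95906 = -0.208843 + 0.550909 = 0.342066.
Q̄ = (S₀/π) × [bracket] = (2914/π) × 0.342066 = 317.29 W/m².
— Configuration B (φ=+81.1°):
cos H₀ = −tan(+81.1°) tan(+11.586°) = -1.3092 ≤ −1 ⇒ polar day, H₀ = π.
Bracket: H₀ sin φ sin δ + cos φ cos δ sin H₀ = 3.1416×0.98796×0.20084 + 0.15471×0.97963×0.00000 = 0.623362 + 0.000000 = 0.623362.
Q̄ = (S₀/π) × [bracket] = (2914/π) × 0.623362 = 578.20 W/m².
Ratio Q̄_A / Q̄_B = 317.29 / 578.20 = 0.5488.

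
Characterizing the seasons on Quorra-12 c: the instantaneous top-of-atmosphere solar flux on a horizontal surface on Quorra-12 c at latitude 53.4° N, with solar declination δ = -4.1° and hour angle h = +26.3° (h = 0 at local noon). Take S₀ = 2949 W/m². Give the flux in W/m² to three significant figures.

1.40e+03 W/m²

cos θ_z = sin φ sin δ + cos φ cos δ cos h = -0.057399 + 0.533140 = 0.475741.
Flux = S₀ · cos θ_z = 2949 × 0.475741 = 1403 W/m².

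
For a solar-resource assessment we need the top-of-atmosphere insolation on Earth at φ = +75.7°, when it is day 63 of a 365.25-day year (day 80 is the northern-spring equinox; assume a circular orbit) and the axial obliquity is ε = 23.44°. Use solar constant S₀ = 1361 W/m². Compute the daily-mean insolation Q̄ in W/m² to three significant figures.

Q̄ ≈ 41.8 W/m²

Solar longitude: λ_s = 360° × (63 − 80)/365.25 = -16.756°, i.e. -16.756° + 360° = 343.244°.
sin δ = sin 23.44° × sin 343.244° = -0.11468, so δ = -6.585°.
cos H₀ = −tan(+75.7°) tan(-6.585°) = 0.4529, H₀ = 1.1008 rad.
Bracket: H₀ sin φ sin δ + cos φ cos δ sin H₀ = 1.1008×0.96902×-0.11468 + 0.24700×0.99340×0.89157 = -0.122329 + 0.218764 = 0.096435.
Q̄ = (S₀/π) × [bracket] = (1361/π) × 0.096435 = 41.78 W/m².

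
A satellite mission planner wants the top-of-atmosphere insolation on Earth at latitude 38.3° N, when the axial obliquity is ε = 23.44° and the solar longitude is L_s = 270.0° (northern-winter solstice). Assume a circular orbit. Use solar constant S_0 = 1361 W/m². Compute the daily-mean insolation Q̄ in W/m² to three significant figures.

Q̄ ≈ 163 W/m²

Solar declination: sin δ = sin ε · sin L_s = sin 23.44° × sin 270.0° = -0.39779, so δ = -23.440°.
cos h₀ = −tan(+38.3°) tan(-23.440°) = 0.3424, h₀ = 1.2213 rad.
Bracket: h₀ sin ϕ sin δ + cos ϕ cos δ sin h₀ = 1.2213×0.61978×-0.39779 + 0.78478×0.91748×0.93955 = -0.301102 + 0.676495 = 0.375393.
Q̄ = (S_0/π) × [bracket] = (1361/π) × 0.375393 = 162.6 W/m².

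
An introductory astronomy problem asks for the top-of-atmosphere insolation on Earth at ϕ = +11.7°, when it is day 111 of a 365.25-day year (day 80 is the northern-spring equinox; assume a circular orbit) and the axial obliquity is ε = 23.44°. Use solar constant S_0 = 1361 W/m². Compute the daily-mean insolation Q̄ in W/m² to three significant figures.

Q̄ ≈ 444 W/m²

Solar longitude: L_s = 360° × (111 − 80)/365.25 = 30.554°.
sin δ = sin 23.44° × sin 30.554° = 0.20222, so δ = +11.667°.
cos h₀ = −tan(+11.7°) tan(+11.667°) = -0.0428, h₀ = 1.6136 rad.
Bracket: h₀ sin ϕ sin δ + cos ϕ cos δ sin h₀ = 1.6136×0.20279×0.20222 + 0.97922×0.97934×0.99909 = 0.066171 + 0.958117 = 1.024288.
Q̄ = (S_0/π) × [bracket] = (1361/π) × 1.024288 = 443.7 W/m².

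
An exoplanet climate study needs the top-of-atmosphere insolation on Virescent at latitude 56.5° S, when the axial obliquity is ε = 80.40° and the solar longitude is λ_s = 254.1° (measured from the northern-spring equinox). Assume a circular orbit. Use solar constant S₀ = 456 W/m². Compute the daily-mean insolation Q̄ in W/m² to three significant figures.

Q̄ ≈ 361 W/m²

Solar declination: sin δ = sin ε · sin λ_s = sin 80.40° × sin 254.1° = -0.94827, so δ = -71.491°.
cos H₀ = −tan(-56.5°) tan(-71.491°) = -4.5130 ≤ −1 ⇒ polar day, H₀ = π.
Bracket: H₀ sin φ sin δ + cos φ cos δ sin H₀ = 3.1416×-0.83389×-0.94827 + 0.55194×0.31746×0.00000 = 2.484229 + 0.000000 = 2.484229.
Q̄ = (S₀/π) × [bracket] = (456/π) × 2.484229 = 360.6 W/m².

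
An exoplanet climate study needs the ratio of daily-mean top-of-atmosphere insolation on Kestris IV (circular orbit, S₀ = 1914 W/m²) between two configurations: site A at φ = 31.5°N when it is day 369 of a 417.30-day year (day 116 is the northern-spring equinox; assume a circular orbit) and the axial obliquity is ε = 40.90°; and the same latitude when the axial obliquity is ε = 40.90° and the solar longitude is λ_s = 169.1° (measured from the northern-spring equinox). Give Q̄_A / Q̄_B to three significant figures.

Q̄_A / Q̄_B ≈ 0.501

— Configuration A (φ=+31.5°):
Solar longitude: λ_s = 360° × (369 − 116)/417.30 = 218.260°.
sin δ = sin 40.90° × sin 218.260° = -0.40544, so δ = -23.919°.
cos H₀ = −tan(+31.5°) tan(-23.919°) = 0.2718, H₀ = 1.2955 rad.
Bracket: H₀ sin φ sin δ + cos φ cos δ sin H₀ = 1.2955×0.52250×-0.40544 + 0.85264×0.91412×0.96236 = -0.274442 + 0.750078 = 0.475636.
Q̄ = (S₀/π) × [bracket] = (1914/π) × 0.475636 = 289.78 W/m².
— Configuration B (φ=+31.5°):
Solar declination: sin δ = sin ε · sin λ_s = sin 40.90° × sin 169.1° = 0.12381, so δ = +7.112°.
cos H₀ = −tan(+31.5°) tan(+7.112°) = -0.0765, H₀ = 1.6473 rad.
Bracket: H₀ sin φ sin δ + cos φ cos δ sin H₀ = 1.6473×0.52250×0.12381 + 0.85264×0.99231×0.99707 = 0.106565 + 0.843604 = 0.950169.
Q̄ = (S₀/π) × [bracket] = (1914/π) × 0.950169 = 578.89 W/m².
Ratio Q̄_A / Q̄_B = 289.78 / 578.89 = 0.5006.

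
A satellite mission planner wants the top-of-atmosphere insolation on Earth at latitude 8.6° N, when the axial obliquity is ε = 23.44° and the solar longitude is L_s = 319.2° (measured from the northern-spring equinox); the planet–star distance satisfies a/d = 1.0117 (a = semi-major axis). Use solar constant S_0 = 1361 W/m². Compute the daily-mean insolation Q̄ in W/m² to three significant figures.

Solar declination: sin δ = sin ε · sin L_s = sin 23.44° × sin 319.2° = -0.25992, so δ = -15.066°.
cos h₀ = −tan(+8.6°) tan(-15.066°) = 0.0407, h₀ = 1.5301 rad.
Bracket: h₀ sin ϕ sin δ + cos ϕ cos δ sin h₀ = 1.5301×0.14954×-0.25992 + 0.98876×0.96563×0.99917 = -0.059473 + 0.953984 = 0.894511.
Inverse-square distance factor (a/d)² = 1.0117² = 1.023537.
Q̄ = (S_0/π) × 1.023537 × [bracket] = (1361/π) × 1.023537 × 0.894511 = 396.6 W/m².

Q̄ ≈ 397 W/m²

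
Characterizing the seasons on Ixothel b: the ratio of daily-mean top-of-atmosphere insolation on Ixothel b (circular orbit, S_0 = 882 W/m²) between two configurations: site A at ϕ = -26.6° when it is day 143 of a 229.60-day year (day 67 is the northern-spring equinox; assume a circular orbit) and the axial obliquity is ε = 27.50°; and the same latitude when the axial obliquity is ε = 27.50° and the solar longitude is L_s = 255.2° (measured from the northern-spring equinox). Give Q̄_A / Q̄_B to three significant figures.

— Configuration A (ϕ=-26.6°):
Solar longitude: L_s = 360° × (143 − 67)/229.60 = 119.164°.
sin δ = sin 27.50° × sin 119.164° = 0.40321, so δ = +23.779°.
cos h₀ = −tan(-26.6°) tan(+23.779°) = 0.2206, h₀ = 1.3483 rad.
Bracket: h₀ sin ϕ sin δ + cos ϕ cos δ sin h₀ = 1.3483×-0.44776×0.40321 + 0.89415×0.91511×0.97535 = -0.243424 + 0.798076 = 0.554652.
Q̄ = (S_0/π) × [bracket] = (882/π) × 0.554652 = 155.72 W/m².
— Configuration B (ϕ=-26.6°):
Solar declination: sin δ = sin ε · sin L_s = sin 27.50° × sin 255.2° = -0.44643, so δ = -26.515°.
cos h₀ = −tan(-26.6°) tan(-26.515°) = -0.2498, h₀ = 1.8233 rad.
Bracket: h₀ sin ϕ sin δ + cos ϕ cos δ sin h₀ = 1.8233×-0.44776×-0.44643 + 0.89415×0.89482×0.96829 = 0.364466 + 0.774732 = 1.139198.
Q̄ = (S_0/π) × [bracket] = (882/π) × 1.139198 = 319.83 W/m².
Ratio Q̄_A / Q̄_B = 155.72 / 319.83 = 0.4869.

Q̄_A / Q̄_B ≈ 0.487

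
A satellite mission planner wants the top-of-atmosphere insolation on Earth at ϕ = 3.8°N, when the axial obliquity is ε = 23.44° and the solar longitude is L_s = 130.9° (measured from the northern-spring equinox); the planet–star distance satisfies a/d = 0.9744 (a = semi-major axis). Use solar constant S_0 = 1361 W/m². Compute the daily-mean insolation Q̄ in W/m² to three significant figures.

Solar declination: sin δ = sin ε · sin L_s = sin 23.44° × sin 130.9° = 0.30067, so δ = +17.498°.
cos h₀ = −tan(+3.8°) tan(+17.498°) = -0.0209, h₀ = 1.5917 rad.
Bracket: h₀ sin ϕ sin δ + cos ϕ cos δ sin h₀ = 1.5917×0.06627×0.30067 + 0.99780×0.95373×0.99978 = 0.031715 + 0.951422 = 0.983137.
Inverse-square distance factor (a/d)² = 0.9744² = 0.949455.
Q̄ = (S_0/π) × 0.949455 × [bracket] = (1361/π) × 0.949455 × 0.983137 = 404.4 W/m².

Q̄ ≈ 404 W/m²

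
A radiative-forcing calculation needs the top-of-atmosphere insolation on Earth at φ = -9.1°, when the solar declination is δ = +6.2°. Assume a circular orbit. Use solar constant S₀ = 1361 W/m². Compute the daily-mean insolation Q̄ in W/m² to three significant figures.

cos H₀ = −tan(-9.1°) tan(+6.200°) = 0.0174, H₀ = 1.5534 rad.
Bracket: H₀ sin φ sin δ + cos φ cos δ sin H₀ = 1.5534×-0.15816×0.10800 + 0.98741×0.99415×0.99985 = -0.026534 + 0.981486 = 0.954952.
Q̄ = (S₀/π) × [bracket] = (1361/π) × 0.954952 = 413.7 W/m².

Q̄ ≈ 414 W/m²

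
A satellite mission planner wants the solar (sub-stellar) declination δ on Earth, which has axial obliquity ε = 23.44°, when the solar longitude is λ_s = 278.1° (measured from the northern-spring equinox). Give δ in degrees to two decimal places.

sin δ = sin ε · sin λ_s = sin 23.44° × sin 278.1° = -0.393820.
δ = arcsin(-0.393820) = -23.19°.

δ = -23.19°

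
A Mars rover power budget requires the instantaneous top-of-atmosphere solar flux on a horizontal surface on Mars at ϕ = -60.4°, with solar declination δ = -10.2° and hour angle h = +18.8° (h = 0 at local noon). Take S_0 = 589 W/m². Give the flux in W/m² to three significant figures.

cos θ_z = sin ϕ sin δ + cos ϕ cos δ cos h = 0.153974 + 0.460200 = 0.614174.
Flux = S_0 · cos θ_z = 589 × 0.614174 = 361.7 W/m².

362 W/m²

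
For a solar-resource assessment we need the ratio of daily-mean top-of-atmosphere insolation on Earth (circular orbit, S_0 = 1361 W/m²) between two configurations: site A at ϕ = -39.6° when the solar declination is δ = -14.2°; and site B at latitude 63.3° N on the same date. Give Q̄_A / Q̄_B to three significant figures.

Q̄_A / Q̄_B ≈ 6.83

— Configuration A (ϕ=-39.6°):
cos h₀ = −tan(-39.6°) tan(-14.200°) = -0.2093, h₀ = 1.7817 rad.
Bracket: h₀ sin ϕ sin δ + cos ϕ cos δ sin h₀ = 1.7817×-0.63742×-0.24531 + 0.77051×0.96945×0.97784 = 0.278596 + 0.730418 = 1.009014.
Q̄ = (S_0/π) × [bracket] = (1361/π) × 1.009014 = 437.12 W/m².
— Configuration B (ϕ=+63.3°):
cos h₀ = −tan(+63.3°) tan(-14.200°) = 0.5031, h₀ = 1.0436 rad.
Bracket: h₀ sin ϕ sin δ + cos ϕ cos δ sin h₀ = 1.0436×0.89337×-0.24531 + 0.44932×0.96945×0.86422 = -0.228708 + 0.376448 = 0.147740.
Q̄ = (S_0/π) × [bracket] = (1361/π) × 0.147740 = 64.004 W/m².
Ratio Q̄_A / Q̄_B = 437.12 / 64.004 = 6.830.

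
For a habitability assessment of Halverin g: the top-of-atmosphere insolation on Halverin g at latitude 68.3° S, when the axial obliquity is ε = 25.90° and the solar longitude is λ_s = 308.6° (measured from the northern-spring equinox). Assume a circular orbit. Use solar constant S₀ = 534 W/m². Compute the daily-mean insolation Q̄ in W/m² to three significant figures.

Solar declination: sin δ = sin ε · sin λ_s = sin 25.90° × sin 308.6° = -0.34137, so δ = -19.960°.
cos H₀ = −tan(-68.3°) tan(-19.960°) = -0.9126, H₀ = 2.7205 rad.
Bracket: H₀ sin φ sin δ + cos φ cos δ sin H₀ = 2.7205×-0.92913×-0.34137 + 0.36975×0.93993×0.40875 = 0.862880 + 0.142057 = 1.004937.
Q̄ = (S₀/π) × [bracket] = (534/π) × 1.004937 = 170.8 W/m².

Q̄ ≈ 171 W/m²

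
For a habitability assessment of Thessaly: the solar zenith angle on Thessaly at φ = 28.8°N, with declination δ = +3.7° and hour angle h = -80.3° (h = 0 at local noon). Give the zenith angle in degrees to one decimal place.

θ_z = 79.7°

cos θ_z = sin φ sin δ + cos φ cos δ cos h = 0.031089 + 0.147341 = 0.178430.
θ_z = arccos(0.178430) = 79.7°.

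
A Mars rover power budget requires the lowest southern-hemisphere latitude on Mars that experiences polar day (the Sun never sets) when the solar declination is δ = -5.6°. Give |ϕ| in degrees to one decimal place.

|ϕ| = 84.4°

Polar day requires cos h₀ = −tan ϕ tan δ ≤ −1, i.e. tan ϕ tan δ ≥ 1.
The boundary is |tan ϕ| · |tan δ| = 1, so |ϕ| = 90° − |δ| = 90° − 5.6° = 84.4° in the southern hemisphere.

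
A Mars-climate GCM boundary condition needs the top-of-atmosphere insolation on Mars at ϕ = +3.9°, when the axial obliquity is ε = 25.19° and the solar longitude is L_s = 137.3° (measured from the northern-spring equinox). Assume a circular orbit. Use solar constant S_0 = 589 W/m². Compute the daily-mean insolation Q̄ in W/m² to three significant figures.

Q̄ ≈ 185 W/m²

Solar declination: sin δ = sin ε · sin L_s = sin 25.19° × sin 137.3° = 0.28864, so δ = +16.777°.
cos h₀ = −tan(+3.9°) tan(+16.777°) = -0.0206, h₀ = 1.5913 rad.
Bracket: h₀ sin ϕ sin δ + cos ϕ cos δ sin h₀ = 1.5913×0.06802×0.28864 + 0.99768×0.95744×0.99979 = 0.031242 + 0.955018 = 0.986260.
Q̄ = (S_0/π) × [bracket] = (589/π) × 0.986260 = 184.9 W/m².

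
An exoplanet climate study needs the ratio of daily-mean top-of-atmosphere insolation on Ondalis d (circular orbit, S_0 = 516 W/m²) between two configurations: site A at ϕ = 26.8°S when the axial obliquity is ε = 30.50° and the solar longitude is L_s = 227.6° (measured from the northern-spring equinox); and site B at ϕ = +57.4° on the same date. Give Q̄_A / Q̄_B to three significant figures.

Q̄_A / Q̄_B ≈ 10.4

— Configuration A (ϕ=-26.8°):
Solar declination: sin δ = sin ε · sin L_s = sin 30.50° × sin 227.6° = -0.37479, so δ = -22.012°.
cos h₀ = −tan(-26.8°) tan(-22.012°) = -0.2042, h₀ = 1.7765 rad.
Bracket: h₀ sin ϕ sin δ + cos ϕ cos δ sin h₀ = 1.7765×-0.45088×-0.37479 + 0.89259×0.92711×0.97893 = 0.300202 + 0.810093 = 1.110295.
Q̄ = (S_0/π) × [bracket] = (516/π) × 1.110295 = 182.36 W/m².
— Configuration B (ϕ=+57.4°):
cos h₀ = −tan(+57.4°) tan(-22.012°) = 0.6321, h₀ = 0.8865 rad.
Bracket: h₀ sin ϕ sin δ + cos ϕ cos δ sin h₀ = 0.8865×0.84245×-0.37479 + 0.53877×0.92711×0.77487 = -0.279905 + 0.387047 = 0.107142.
Q̄ = (S_0/π) × [bracket] = (516/π) × 0.107142 = 17.598 W/m².
Ratio Q̄_A / Q̄_B = 182.36 / 17.598 = 10.36.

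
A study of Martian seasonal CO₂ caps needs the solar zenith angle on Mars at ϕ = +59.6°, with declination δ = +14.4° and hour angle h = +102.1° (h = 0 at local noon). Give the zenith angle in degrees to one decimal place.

θ_z = 83.6°

cos θ_z = sin ϕ sin δ + cos ϕ cos δ cos h = 0.214498 + -0.102742 = 0.111756.
θ_z = arccos(0.111756) = 83.6°.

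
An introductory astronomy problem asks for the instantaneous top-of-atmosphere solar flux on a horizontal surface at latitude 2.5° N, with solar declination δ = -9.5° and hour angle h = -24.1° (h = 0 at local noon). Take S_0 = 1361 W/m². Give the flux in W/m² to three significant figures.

cos θ_z = sin ϕ sin δ + cos ϕ cos δ cos h = -0.007199 + 0.899458 = 0.892259.
Flux = S_0 · cos θ_z = 1361 × 0.892259 = 1214 W/m².

1.21e+03 W/m²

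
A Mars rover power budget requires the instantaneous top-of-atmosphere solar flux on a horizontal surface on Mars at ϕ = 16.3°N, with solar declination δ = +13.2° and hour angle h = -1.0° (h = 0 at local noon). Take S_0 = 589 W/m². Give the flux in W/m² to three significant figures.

cos θ_z = sin ϕ sin δ + cos ϕ cos δ cos h = 0.064090 + 0.934304 = 0.998394.
Flux = S_0 · cos θ_z = 589 × 0.998394 = 588.1 W/m².

588 W/m²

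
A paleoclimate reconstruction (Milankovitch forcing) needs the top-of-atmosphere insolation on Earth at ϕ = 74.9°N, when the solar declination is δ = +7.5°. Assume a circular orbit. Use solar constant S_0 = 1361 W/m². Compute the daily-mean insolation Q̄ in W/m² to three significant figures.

Q̄ ≈ 211 W/m²

cos h₀ = −tan(+74.9°) tan(+7.500°) = -0.4879, h₀ = 2.0805 rad.
Bracket: h₀ sin ϕ sin δ + cos ϕ cos δ sin h₀ = 2.0805×0.96547×0.13053 + 0.26050×0.99144×0.87289 = 0.262190 + 0.225441 = 0.487631.
Q̄ = (S_0/π) × [bracket] = (1361/π) × 0.487631 = 211.3 W/m².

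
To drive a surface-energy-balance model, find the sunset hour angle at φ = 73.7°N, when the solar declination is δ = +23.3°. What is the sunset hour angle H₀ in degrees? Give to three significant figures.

Sunrise equation: cos H₀ = −tan φ · tan δ = -1.4728 ≤ −1, so the Sun never sets (polar day) and H₀ = π.

H₀ = 180°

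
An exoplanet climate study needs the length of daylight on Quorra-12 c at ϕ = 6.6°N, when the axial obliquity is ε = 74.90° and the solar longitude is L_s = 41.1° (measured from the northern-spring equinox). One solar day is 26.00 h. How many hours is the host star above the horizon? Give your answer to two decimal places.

13.79 h

Solar declination: sin δ = sin ε · sin L_s = sin 74.90° × sin 41.1° = 0.63468, so δ = +39.396°.
cos h₀ = −tan ϕ · tan δ = −tan(+6.6°) × tan(+39.396°) = -0.0950, so h₀ = 1.6660 rad = 95.45°.
Daylight = 2h₀/(2π) × 26.00 h = (1.6660/π) × 26.00 = 13.79 h.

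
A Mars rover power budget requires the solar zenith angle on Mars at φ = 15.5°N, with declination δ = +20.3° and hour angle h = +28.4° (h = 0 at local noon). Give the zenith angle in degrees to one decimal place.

cos θ_z = sin φ sin δ + cos φ cos δ cos h = 0.092715 + 0.795007 = 0.887722.
θ_z = arccos(0.887722) = 27.4°.

θ_z = 27.4°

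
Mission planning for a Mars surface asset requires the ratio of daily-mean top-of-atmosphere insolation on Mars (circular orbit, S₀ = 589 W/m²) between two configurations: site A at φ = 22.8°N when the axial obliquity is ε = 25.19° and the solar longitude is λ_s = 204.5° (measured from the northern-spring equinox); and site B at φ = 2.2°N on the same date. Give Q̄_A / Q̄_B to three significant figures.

Q̄_A / Q̄_B ≈ 0.825

— Configuration A (φ=+22.8°):
Solar declination: sin δ = sin ε · sin λ_s = sin 25.19° × sin 204.5° = -0.17650, so δ = -10.166°.
cos H₀ = −tan(+22.8°) tan(-10.166°) = 0.0754, H₀ = 1.4953 rad.
Bracket: H₀ sin φ sin δ + cos φ cos δ sin H₀ = 1.4953×0.38752×-0.17650 + 0.92186×0.98430×0.99716 = -0.102274 + 0.904810 = 0.802536.
Q̄ = (S₀/π) × [bracket] = (589/π) × 0.802536 = 150.46 W/m².
— Configuration B (φ=+2.2°):
cos H₀ = −tan(+2.2°) tan(-10.166°) = 0.0069, H₀ = 1.5639 rad.
Bracket: H₀ sin φ sin δ + cos φ cos δ sin H₀ = 1.5639×0.03839×-0.17650 + 0.99926×0.98430×0.99998 = -0.010597 + 0.983552 = 0.972955.
Q̄ = (S₀/π) × [bracket] = (589/π) × 0.972955 = 182.41 W/m².
Ratio Q̄_A / Q̄_B = 150.46 / 182.41 = 0.8248.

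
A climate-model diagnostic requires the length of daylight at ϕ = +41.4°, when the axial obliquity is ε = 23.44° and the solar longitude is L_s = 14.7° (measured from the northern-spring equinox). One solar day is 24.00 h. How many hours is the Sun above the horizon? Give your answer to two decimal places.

12.68 h

Solar declination: sin δ = sin ε · sin L_s = sin 23.44° × sin 14.7° = 0.10094, so δ = +5.793°.
cos h₀ = −tan ϕ · tan δ = −tan(+41.4°) × tan(+5.793°) = -0.0894, so h₀ = 1.6604 rad = 95.13°.
Daylight = 2h₀/(2π) × 24.00 h = (1.6604/π) × 24.00 = 12.68 h.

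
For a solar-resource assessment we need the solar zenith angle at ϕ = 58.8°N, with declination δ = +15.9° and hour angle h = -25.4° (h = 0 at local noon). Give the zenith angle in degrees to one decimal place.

θ_z = 46.8°

cos θ_z = sin ϕ sin δ + cos ϕ cos δ cos h = 0.234335 + 0.450049 = 0.684384.
θ_z = arccos(0.684384) = 46.8°.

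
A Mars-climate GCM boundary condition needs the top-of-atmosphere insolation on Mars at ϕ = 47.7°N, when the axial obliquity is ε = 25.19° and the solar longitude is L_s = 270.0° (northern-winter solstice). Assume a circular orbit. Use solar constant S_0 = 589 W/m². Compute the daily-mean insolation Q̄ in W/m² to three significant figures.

Q̄ ≈ 37.1 W/m²

Solar declination: sin δ = sin ε · sin L_s = sin 25.19° × sin 270.0° = -0.42562, so δ = -25.190°.
cos h₀ = −tan(+47.7°) tan(-25.190°) = 0.5169, h₀ = 1.0276 rad.
Bracket: h₀ sin ϕ sin δ + cos ϕ cos δ sin h₀ = 1.0276×0.73963×-0.42562 + 0.67301×0.90490×0.85604 = -0.323490 + 0.521334 = 0.197844.
Q̄ = (S_0/π) × [bracket] = (589/π) × 0.197844 = 37.09 W/m².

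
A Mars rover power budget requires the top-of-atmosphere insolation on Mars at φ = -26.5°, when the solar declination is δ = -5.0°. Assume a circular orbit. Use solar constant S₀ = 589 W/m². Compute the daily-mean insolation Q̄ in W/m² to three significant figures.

Q̄ ≈ 179 W/m²

cos H₀ = −tan(-26.5°) tan(-5.000°) = -0.0436, H₀ = 1.6144 rad.
Bracket: H₀ sin φ sin δ + cos φ cos δ sin H₀ = 1.6144×-0.44620×-0.08716 + 0.89493×0.99619×0.99905 = 0.062785 + 0.890673 = 0.953458.
Q̄ = (S₀/π) × [bracket] = (589/π) × 0.953458 = 178.8 W/m².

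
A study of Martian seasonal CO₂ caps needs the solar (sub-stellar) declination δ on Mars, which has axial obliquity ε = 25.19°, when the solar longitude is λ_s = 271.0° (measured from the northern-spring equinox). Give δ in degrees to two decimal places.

δ = -25.19°

sin δ = sin ε · sin λ_s = sin 25.19° × sin 271.0° = -0.425557.
δ = arcsin(-0.425557) = -25.19°.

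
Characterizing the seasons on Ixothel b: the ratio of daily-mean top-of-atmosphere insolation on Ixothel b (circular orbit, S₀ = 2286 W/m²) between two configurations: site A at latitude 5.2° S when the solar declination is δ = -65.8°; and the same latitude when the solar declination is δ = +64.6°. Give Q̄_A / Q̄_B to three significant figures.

Q̄_A / Q̄_B ≈ 1.78

— Configuration A (φ=-5.2°):
cos H₀ = −tan(-5.2°) tan(-65.800°) = -0.2025, H₀ = 1.7747 rad.
Bracket: H₀ sin φ sin δ + cos φ cos δ sin H₀ = 1.7747×-0.09063×-0.91212 + 0.99588×0.40992×0.97928 = 0.146706 + 0.399773 = 0.546479.
Q̄ = (S₀/π) × [bracket] = (2286/π) × 0.546479 = 397.65 W/m².
— Configuration B (φ=-5.2°):
cos H₀ = −tan(-5.2°) tan(+64.600°) = 0.1917, H₀ = 1.3779 rad.
Bracket: H₀ sin φ sin δ + cos φ cos δ sin H₀ = 1.3779×-0.09063×0.90334 + 0.99588×0.42894×0.98146 = -0.112808 + 0.419253 = 0.306445.
Q̄ = (S₀/π) × [bracket] = (2286/π) × 0.306445 = 222.99 W/m².
Ratio Q̄_A / Q̄_B = 397.65 / 222.99 = 1.783.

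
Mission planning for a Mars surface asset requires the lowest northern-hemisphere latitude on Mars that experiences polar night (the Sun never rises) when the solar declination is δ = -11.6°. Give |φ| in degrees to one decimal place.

Polar night requires cos H₀ = −tan φ tan δ ≥ 1, i.e. tan φ tan δ ≤ −1.
The boundary is |tan φ| · |tan δ| = 1, so |φ| = 90° − |δ| = 90° − 11.6° = 78.4° in the northern hemisphere.

|φ| = 78.4°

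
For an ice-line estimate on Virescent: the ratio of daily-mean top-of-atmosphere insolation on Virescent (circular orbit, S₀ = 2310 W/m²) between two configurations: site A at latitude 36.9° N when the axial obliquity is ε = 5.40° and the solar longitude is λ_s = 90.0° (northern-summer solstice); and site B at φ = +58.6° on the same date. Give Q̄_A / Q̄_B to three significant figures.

— Configuration A (φ=+36.9°):
Solar declination: sin δ = sin ε · sin λ_s = sin 5.40° × sin 90.0° = 0.09411, so δ = +5.400°.
cos H₀ = −tan(+36.9°) tan(+5.400°) = -0.0710, H₀ = 1.6418 rad.
Bracket: H₀ sin φ sin δ + cos φ cos δ sin H₀ = 1.6418×0.60042×0.09411 + 0.79968×0.99556×0.99748 = 0.092771 + 0.794123 = 0.886894.
Q̄ = (S₀/π) × [bracket] = (2310/π) × 0.886894 = 652.13 W/m².
— Configuration B (φ=+58.6°):
cos H₀ = −tan(+58.6°) tan(+5.400°) = -0.1549, H₀ = 1.7263 rad.
Bracket: H₀ sin φ sin δ + cos φ cos δ sin H₀ = 1.7263×0.85355×0.09411 + 0.52101×0.99556×0.98794 = 0.138670 + 0.512441 = 0.651111.
Q̄ = (S₀/π) × [bracket] = (2310/π) × 0.651111 = 478.76 W/m².
Ratio Q̄_A / Q̄_B = 652.13 / 478.76 = 1.362.

Q̄_A / Q̄_B ≈ 1.36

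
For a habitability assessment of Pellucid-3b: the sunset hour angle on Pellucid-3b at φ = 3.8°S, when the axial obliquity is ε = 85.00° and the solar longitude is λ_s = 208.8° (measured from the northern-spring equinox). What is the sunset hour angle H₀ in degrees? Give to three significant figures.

H₀ = 92.1°

Solar declination: sin δ = sin ε · sin λ_s = sin 85.00° × sin 208.8° = -0.47992, so δ = -28.680°.
cos H₀ = −tan φ · tan δ = −tan(-3.8°) × tan(-28.680°) = -0.0363, so H₀ = 1.6071 rad = 92.08°.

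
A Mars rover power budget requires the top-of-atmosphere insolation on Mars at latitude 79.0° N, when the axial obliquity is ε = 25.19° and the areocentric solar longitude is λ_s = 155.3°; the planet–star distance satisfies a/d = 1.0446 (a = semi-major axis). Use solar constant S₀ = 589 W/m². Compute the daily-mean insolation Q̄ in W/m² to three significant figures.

Q̄ ≈ 113 W/m²

sin δ = sin 25.19° × sin 155.3° = 0.17785, so δ = +10.245°.
cos H₀ = −tan(+79.0°) tan(+10.245°) = -0.9298, H₀ = 2.7647 rad.
Bracket: H₀ sin φ sin δ + cos φ cos δ sin H₀ = 2.7647×0.98163×0.17785 + 0.19081×0.98406×0.36807 = 0.482669 + 0.069112 = 0.551781.
Inverse-square distance factor (a/d)² = 1.0446² = 1.091189.
Q̄ = (S₀/π) × 1.091189 × [bracket] = (589/π) × 1.091189 × 0.551781 = 112.9 W/m².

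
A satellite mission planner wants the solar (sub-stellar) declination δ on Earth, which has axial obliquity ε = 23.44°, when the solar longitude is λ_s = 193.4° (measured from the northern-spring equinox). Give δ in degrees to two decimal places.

δ = -5.29°

sin δ = sin ε · sin λ_s = sin 23.44° × sin 193.4° = -0.092187.
δ = arcsin(-0.092187) = -5.29°.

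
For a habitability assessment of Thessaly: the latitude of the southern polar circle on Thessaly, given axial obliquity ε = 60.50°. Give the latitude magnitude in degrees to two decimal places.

The polar circle is the lowest latitude that experiences at least one full rotation of continuous darkness at the northern-summer solstice; it lies at |ϕ| = 90° − ε = 90° − 60.50° = 29.50°.

29.50°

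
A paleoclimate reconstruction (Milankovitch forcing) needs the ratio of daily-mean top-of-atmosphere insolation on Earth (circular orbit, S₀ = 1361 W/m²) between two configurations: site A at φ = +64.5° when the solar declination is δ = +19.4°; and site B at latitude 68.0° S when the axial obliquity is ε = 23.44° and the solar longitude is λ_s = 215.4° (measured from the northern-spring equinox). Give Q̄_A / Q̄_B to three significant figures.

— Configuration A (φ=+64.5°):
cos H₀ = −tan(+64.5°) tan(+19.400°) = -0.7383, H₀ = 2.4014 rad.
Bracket: H₀ sin φ sin δ + cos φ cos δ sin H₀ = 2.4014×0.90259×0.33216 + 0.43051×0.94322×0.67446 = 0.719950 + 0.273875 = 0.993825.
Q̄ = (S₀/π) × [bracket] = (1361/π) × 0.993825 = 430.54 W/m².
— Configuration B (φ=-68.0°):
Solar declination: sin δ = sin ε · sin λ_s = sin 23.44° × sin 215.4° = -0.23043, so δ = -13.322°.
cos H₀ = −tan(-68.0°) tan(-13.322°) = -0.5861, H₀ = 2.1970 rad.
Bracket: H₀ sin φ sin δ + cos φ cos δ sin H₀ = 2.1970×-0.92718×-0.23043 + 0.37461×0.97309×0.81023 = 0.469389 + 0.295353 = 0.764742.
Q̄ = (S₀/π) × [bracket] = (1361/π) × 0.764742 = 331.30 W/m².
Ratio Q̄_A / Q̄_B = 430.54 / 331.30 = 1.300.

Q̄_A / Q̄_B ≈ 1.30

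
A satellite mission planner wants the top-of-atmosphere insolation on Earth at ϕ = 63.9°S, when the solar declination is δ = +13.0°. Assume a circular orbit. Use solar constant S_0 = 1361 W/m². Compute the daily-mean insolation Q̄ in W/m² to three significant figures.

cos h₀ = −tan(-63.9°) tan(+13.000°) = 0.4713, h₀ = 1.0801 rad.
Bracket: h₀ sin ϕ sin δ + cos ϕ cos δ sin h₀ = 1.0801×-0.89803×0.22495 + 0.43994×0.97437×0.88199 = -0.218193 + 0.378078 = 0.159885.
Q̄ = (S_0/π) × [bracket] = (1361/π) × 0.159885 = 69.27 W/m².

Q̄ ≈ 69.3 W/m²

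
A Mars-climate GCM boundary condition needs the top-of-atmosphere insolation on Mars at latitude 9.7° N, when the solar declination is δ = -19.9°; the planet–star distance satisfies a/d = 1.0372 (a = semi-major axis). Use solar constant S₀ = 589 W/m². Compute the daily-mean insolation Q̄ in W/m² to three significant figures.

Q̄ ≈ 169 W/m²

cos H₀ = −tan(+9.7°) tan(-19.900°) = 0.0619, H₀ = 1.5089 rad.
Bracket: H₀ sin φ sin δ + cos φ cos δ sin H₀ = 1.5089×0.16849×-0.34038 + 0.98570×0.94029×0.99808 = -0.086536 + 0.925064 = 0.838528.
Inverse-square distance factor (a/d)² = 1.0372² = 1.075784.
Q̄ = (S₀/π) × 1.075784 × [bracket] = (589/π) × 1.075784 × 0.838528 = 169.1 W/m².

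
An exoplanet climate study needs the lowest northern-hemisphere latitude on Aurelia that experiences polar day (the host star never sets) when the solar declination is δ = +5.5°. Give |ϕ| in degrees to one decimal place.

|ϕ| = 84.5°

Polar day requires cos h₀ = −tan ϕ tan δ ≤ −1, i.e. tan ϕ tan δ ≥ 1.
The boundary is |tan ϕ| · |tan δ| = 1, so |ϕ| = 90° − |δ| = 90° − 5.5° = 84.5° in the northern hemisphere.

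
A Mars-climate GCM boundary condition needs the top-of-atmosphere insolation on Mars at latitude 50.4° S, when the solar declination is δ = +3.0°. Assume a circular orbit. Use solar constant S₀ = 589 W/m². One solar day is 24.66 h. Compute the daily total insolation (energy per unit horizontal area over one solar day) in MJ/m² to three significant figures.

cos H₀ = −tan(-50.4°) tan(+3.000°) = 0.0634, H₀ = 1.5074 rad.
Bracket: H₀ sin φ sin δ + cos φ cos δ sin H₀ = 1.5074×-0.77051×0.05234 + 0.63742×0.99863×0.99799 = -0.060791 + 0.635267 = 0.574476.
Q̄ = (S₀/π) × [bracket] = (589/π) × 0.574476 = 107.71 W/m².
Daily total = Q̄ × 24.66 h × 3600 s/h = 107.71 × 24.66 × 3600 / 10⁶ = 9.562 MJ/m².

9.56 MJ/m²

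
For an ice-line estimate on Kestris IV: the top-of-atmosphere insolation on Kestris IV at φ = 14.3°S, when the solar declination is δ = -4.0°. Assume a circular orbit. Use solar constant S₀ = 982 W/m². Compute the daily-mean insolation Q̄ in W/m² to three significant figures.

Q̄ ≈ 311 W/m²

cos H₀ = −tan(-14.3°) tan(-4.000°) = -0.0178, H₀ = 1.5886 rad.
Bracket: H₀ sin φ sin δ + cos φ cos δ sin H₀ = 1.5886×-0.24700×-0.06976 + 0.96902×0.99756×0.99984 = 0.027373 + 0.966501 = 0.993874.
Q̄ = (S₀/π) × [bracket] = (982/π) × 0.993874 = 310.7 W/m².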